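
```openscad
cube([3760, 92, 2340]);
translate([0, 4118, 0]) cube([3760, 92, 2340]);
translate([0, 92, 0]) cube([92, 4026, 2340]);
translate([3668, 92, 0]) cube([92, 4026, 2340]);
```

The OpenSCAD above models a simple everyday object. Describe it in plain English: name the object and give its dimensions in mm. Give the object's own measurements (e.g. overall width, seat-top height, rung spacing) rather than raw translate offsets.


The wall frame of a small rectangular building: four walls, each 2340 mm tall and 92 mm thick, enclosing a footprint 3760 mm (x) by 4210 mm (y) outside-to-outside, with no floor or roof. The front and back walls (the −y and +y sides) span the full width; the two side walls fit between them.


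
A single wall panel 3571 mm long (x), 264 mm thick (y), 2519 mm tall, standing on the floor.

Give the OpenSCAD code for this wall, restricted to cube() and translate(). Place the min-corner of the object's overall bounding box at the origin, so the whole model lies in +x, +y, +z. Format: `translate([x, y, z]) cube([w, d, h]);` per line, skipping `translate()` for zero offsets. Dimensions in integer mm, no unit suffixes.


cube([3571, 264, 2519]);


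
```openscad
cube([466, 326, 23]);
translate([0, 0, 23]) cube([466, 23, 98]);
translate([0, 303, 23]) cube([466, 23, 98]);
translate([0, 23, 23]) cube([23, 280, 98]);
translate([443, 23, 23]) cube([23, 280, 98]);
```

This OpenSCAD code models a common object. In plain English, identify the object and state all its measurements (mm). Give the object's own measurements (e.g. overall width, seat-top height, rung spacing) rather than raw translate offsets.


An open-topped rectangular box: outside dimensions 466×326×121 mm, with a uniform wall and base thickness of 23 mm. The base is a full 466×326 slab on the floor; four walls sit on top of the base. The front and back walls (the −y and +y sides) span the full width; the two side walls fit between them.


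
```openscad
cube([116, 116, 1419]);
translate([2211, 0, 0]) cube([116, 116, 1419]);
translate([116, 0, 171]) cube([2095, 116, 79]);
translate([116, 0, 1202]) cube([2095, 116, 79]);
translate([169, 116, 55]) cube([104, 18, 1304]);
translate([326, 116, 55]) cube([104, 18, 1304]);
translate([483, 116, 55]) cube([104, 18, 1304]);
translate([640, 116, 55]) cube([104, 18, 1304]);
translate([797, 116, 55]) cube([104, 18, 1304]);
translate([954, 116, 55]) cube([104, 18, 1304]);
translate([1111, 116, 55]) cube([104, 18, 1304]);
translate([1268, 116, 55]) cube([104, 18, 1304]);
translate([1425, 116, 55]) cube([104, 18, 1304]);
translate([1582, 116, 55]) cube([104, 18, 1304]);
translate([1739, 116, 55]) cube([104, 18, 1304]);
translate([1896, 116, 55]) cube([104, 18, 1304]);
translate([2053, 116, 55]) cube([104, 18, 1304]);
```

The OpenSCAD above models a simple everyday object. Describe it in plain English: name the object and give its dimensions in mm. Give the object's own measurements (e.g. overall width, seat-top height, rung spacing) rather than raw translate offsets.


A fence section. Two 116×116 mm posts, 1419 mm tall, stand on the floor with a clear span of 2095 mm between their inner faces. Two horizontal rails of 116×79 mm section span the gap between the posts with their undersides at z = 171 mm and z = 1202 mm, flush with the posts' −y face. 13 pickets, each 104 mm wide, 18 mm thick and 1304 mm tall, are fixed to the +y face of the rails with their bottoms at z = 55 mm, spaced across the span with a 53 mm gap after the −x post and between neighbouring pickets, with 54 mm left before the +x post.


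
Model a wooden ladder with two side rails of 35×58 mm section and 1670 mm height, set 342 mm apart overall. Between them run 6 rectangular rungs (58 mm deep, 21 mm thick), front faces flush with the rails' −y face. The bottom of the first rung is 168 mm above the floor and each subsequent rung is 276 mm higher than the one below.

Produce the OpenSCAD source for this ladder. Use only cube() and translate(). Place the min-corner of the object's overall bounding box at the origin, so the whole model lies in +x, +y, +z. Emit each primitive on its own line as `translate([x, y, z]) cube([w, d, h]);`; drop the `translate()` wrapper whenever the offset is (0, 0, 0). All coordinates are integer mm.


// rung span = 342 - 2*35 = 272
// rung[k] z = 168 + k*276
cube([35, 58, 1670]);
translate([307, 0, 0]) cube([35, 58, 1670]);
translate([35, 0, 168]) cube([272, 58, 21]);
translate([35, 0, 444]) cube([272, 58, 21]);
translate([35, 0, 720]) cube([272, 58, 21]);
translate([35, 0, 996]) cube([272, 58, 21]);
translate([35, 0, 1272]) cube([272, 58, 21]);
translate([35, 0, 1548]) cube([272, 58, 21]);


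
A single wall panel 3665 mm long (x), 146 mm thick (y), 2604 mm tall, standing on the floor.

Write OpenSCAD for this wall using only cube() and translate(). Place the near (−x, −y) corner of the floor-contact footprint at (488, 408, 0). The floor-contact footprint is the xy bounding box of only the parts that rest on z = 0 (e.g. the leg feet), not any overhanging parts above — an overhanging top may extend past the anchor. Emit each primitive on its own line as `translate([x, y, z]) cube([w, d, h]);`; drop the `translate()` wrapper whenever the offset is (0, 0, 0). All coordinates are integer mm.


translate([488, 408, 0]) cube([3665, 146, 2604]);


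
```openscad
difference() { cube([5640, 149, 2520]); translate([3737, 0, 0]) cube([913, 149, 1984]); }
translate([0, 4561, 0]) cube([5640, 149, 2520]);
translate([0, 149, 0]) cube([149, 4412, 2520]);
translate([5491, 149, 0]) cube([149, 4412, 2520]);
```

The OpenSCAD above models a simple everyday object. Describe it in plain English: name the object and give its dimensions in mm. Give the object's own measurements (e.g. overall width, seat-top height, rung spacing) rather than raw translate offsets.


A single room: four walls, each 2520 mm tall and 149 mm thick, enclosing an outside footprint 5640×4710 mm (x × y), no floor or roof. The front and back walls (−y and +y sides) run the full x-width; the side walls fit between their inner faces. A door opening 913 mm wide and 1984 mm tall is cut through the front wall from the floor up, its −x edge 3737 mm from the wall's −x end.


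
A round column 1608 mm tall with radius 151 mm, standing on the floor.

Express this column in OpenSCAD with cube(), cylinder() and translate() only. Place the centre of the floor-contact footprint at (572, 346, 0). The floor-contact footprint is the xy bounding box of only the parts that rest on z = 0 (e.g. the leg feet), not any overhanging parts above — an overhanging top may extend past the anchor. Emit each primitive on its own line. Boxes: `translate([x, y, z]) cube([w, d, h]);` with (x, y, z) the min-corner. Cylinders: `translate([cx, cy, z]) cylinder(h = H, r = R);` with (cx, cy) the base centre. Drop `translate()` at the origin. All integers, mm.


translate([572, 346, 0]) cylinder(h = 1608, r = 151);


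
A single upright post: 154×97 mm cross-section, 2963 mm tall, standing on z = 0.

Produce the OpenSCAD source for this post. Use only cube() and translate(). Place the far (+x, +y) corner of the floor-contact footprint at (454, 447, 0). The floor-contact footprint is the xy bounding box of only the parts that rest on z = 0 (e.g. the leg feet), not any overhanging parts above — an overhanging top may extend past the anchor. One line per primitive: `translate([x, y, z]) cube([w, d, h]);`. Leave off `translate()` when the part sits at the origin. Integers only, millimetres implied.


translate([300, 350, 0]) cube([154, 97, 2963]);


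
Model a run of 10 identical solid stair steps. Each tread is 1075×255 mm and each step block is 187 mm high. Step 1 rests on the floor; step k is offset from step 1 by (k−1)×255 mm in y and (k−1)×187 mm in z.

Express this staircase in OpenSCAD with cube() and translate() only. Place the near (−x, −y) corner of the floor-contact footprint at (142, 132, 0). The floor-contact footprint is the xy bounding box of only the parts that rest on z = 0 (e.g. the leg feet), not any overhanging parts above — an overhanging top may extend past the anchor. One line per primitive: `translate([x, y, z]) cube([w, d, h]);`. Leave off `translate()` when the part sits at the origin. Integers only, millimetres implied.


translate([142, 132, 0]) cube([1075, 255, 187]);
translate([142, 387, 187]) cube([1075, 255, 187]);
translate([142, 642, 374]) cube([1075, 255, 187]);
translate([142, 897, 561]) cube([1075, 255, 187]);
translate([142, 1152, 748]) cube([1075, 255, 187]);
translate([142, 1407, 935]) cube([1075, 255, 187]);
translate([142, 1662, 1122]) cube([1075, 255, 187]);
translate([142, 1917, 1309]) cube([1075, 255, 187]);
translate([142, 2172, 1496]) cube([1075, 255, 187]);
translate([142, 2427, 1683]) cube([1075, 255, 187]);


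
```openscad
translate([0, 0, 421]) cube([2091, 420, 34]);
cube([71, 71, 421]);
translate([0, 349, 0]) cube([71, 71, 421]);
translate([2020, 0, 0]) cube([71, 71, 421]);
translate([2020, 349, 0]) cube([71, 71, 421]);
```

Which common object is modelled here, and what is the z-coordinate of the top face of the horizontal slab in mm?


A bench. The seat-top height is 455 mm.

A long slab on four corner posts — a bench. The slab sits at z = 421 with thickness 34, so the top is 421 + 34 = 455 mm.


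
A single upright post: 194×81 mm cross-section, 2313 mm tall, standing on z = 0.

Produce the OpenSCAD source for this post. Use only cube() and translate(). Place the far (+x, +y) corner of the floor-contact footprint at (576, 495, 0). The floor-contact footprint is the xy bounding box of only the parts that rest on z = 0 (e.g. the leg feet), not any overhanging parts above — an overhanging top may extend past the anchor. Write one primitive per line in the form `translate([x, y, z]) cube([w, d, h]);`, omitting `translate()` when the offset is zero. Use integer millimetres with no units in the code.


translate([382, 414, 0]) cube([194, 81, 2313]);


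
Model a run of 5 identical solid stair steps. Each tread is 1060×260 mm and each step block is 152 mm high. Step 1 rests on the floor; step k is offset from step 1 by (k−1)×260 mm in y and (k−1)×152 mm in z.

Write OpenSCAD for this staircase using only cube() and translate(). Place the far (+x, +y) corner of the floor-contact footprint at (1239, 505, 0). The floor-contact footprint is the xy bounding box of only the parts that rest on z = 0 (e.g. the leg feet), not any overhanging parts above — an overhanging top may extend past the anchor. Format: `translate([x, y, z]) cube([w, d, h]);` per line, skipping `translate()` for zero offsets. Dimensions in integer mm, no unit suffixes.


translate([179, 245, 0]) cube([1060, 260, 152]);
translate([179, 505, 152]) cube([1060, 260, 152]);
translate([179, 765, 304]) cube([1060, 260, 152]);
translate([179, 1025, 456]) cube([1060, 260, 152]);
translate([179, 1285, 608]) cube([1060, 260, 152]);


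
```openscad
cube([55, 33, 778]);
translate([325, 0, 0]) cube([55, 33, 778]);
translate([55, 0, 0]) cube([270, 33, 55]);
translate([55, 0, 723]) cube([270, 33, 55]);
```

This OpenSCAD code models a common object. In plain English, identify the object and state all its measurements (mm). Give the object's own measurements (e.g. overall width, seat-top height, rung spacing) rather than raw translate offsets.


A rectangular picture frame lying in the x–z plane (depth along y). The opening is 270 mm wide (x) by 668 mm tall (z), surrounded by a border 55 mm wide on all four sides. The frame is 33 mm deep and is made of two full-height vertical stiles with two horizontal rails fitted between them.


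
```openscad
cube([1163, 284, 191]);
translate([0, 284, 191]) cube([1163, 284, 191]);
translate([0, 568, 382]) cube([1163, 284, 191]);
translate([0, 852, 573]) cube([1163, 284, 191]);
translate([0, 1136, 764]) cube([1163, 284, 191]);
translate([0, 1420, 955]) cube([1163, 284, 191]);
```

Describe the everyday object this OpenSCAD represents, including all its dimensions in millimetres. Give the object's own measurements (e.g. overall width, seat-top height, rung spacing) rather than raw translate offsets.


A straight staircase of 6 solid steps. Each step is 1163 mm wide (x), 284 mm deep (y, the going) and 191 mm tall (the rise). The first step rests on the floor; each subsequent step sits one going further in +y and one rise higher in +z, directly behind and above the previous step with no overlap.


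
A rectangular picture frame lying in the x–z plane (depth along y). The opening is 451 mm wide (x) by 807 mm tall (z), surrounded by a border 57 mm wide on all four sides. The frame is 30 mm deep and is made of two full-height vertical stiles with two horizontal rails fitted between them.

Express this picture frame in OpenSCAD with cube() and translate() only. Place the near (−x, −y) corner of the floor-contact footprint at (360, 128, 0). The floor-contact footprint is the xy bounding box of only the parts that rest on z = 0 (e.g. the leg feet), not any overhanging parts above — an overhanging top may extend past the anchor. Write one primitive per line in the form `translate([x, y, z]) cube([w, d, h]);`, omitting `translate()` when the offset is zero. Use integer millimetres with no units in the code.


translate([360, 128, 0]) cube([57, 30, 921]);
translate([868, 128, 0]) cube([57, 30, 921]);
translate([417, 128, 0]) cube([451, 30, 57]);
translate([417, 128, 864]) cube([451, 30, 57]);


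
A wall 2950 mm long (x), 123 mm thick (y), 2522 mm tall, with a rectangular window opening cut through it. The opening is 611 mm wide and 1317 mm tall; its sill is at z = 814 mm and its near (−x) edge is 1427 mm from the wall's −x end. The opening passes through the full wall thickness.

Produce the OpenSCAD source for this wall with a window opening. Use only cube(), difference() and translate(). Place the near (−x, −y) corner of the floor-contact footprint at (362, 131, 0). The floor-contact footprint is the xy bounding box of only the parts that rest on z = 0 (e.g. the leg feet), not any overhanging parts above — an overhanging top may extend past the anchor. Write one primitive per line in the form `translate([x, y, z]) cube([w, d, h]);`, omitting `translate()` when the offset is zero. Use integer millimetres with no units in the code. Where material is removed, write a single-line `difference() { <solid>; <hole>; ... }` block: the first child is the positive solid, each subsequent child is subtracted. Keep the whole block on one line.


difference() { translate([362, 131, 0]) cube([2950, 123, 2522]); translate([1789, 131, 814]) cube([611, 123, 1317]); }


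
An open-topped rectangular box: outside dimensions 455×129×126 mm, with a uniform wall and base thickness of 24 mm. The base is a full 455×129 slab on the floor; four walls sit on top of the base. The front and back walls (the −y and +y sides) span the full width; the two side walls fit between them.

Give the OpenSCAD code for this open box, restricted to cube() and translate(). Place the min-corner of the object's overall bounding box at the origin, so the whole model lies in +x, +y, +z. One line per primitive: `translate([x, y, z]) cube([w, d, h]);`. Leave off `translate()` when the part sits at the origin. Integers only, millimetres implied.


cube([455, 129, 24]);
translate([0, 0, 24]) cube([455, 24, 102]);
translate([0, 105, 24]) cube([455, 24, 102]);
translate([0, 24, 24]) cube([24, 81, 102]);
translate([431, 24, 24]) cube([24, 81, 102]);


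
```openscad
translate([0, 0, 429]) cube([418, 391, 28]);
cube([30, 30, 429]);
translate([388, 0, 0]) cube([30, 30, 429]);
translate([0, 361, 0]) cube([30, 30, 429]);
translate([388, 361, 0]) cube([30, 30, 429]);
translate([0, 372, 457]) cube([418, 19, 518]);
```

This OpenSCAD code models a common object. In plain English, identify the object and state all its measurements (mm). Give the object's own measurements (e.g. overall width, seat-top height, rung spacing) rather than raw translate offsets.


A chair. The seat is a 418×391×28 mm slab with its top at z = 457 mm, on four 30×30 mm corner legs (flush with the seat edges, standing on z = 0). A flat backrest 19 mm thick, 518 mm tall, spans the full seat width and rises from the seat top along its +y edge, rear face flush with the rear of the seat.


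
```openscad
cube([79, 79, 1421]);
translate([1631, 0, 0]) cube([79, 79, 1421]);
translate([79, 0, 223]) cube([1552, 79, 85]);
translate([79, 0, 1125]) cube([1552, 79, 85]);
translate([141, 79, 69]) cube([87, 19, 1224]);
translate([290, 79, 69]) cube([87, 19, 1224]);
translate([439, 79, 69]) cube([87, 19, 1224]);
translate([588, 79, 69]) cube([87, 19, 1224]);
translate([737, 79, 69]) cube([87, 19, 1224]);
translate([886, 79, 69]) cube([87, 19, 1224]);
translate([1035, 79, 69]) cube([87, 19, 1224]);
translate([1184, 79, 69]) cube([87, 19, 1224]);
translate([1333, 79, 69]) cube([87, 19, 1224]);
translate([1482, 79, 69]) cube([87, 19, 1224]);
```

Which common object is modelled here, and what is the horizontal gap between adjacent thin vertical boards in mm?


A fence section. The picket gap is 62 mm.

Two posts, two rails, 10 pickets — a fence section. Span 1552 mm holds 10 pickets of 87 mm with 11 equal gaps: ⌊(1552 − 10·87) / 11⌋ = 62 mm.


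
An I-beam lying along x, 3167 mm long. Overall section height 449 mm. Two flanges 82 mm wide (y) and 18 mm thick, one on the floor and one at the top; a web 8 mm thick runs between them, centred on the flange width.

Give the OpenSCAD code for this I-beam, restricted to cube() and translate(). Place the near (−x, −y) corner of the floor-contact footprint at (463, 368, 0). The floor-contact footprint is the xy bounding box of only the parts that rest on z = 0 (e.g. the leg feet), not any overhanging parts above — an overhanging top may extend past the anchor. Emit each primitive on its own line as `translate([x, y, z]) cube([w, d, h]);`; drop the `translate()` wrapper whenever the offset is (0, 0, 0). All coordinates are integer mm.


translate([463, 368, 0]) cube([3167, 82, 18]);
translate([463, 405, 18]) cube([3167, 8, 413]);
translate([463, 368, 431]) cube([3167, 82, 18]);


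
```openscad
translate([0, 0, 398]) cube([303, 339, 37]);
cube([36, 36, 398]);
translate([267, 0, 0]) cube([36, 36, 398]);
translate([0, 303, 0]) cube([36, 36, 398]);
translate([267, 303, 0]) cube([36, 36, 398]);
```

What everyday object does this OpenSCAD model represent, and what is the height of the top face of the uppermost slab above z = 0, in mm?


A stool. The seat height is 435 mm.

A 303×339×37 slab at z = 398 on four corner posts — a stool. The seat top is 398 + 37 = 435 mm.


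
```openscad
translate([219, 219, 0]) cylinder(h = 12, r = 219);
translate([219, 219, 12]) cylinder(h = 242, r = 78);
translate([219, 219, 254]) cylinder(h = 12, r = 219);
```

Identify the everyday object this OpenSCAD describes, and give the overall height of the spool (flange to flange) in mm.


A spool. The overall height is 266 mm.

Three coaxial cylinders, large–small–large — a spool. Two 12 mm flanges and a 242 mm core give 12 + 242 + 12 = 266 mm.


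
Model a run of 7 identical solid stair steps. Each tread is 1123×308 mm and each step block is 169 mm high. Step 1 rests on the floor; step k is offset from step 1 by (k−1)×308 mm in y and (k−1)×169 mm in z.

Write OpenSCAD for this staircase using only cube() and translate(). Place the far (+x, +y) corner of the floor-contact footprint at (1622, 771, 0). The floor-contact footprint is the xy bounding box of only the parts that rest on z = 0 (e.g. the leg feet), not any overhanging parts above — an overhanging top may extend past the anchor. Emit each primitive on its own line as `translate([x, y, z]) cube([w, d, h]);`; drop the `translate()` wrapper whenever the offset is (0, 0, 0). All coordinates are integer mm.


translate([499, 463, 0]) cube([1123, 308, 169]);
translate([499, 771, 169]) cube([1123, 308, 169]);
translate([499, 1079, 338]) cube([1123, 308, 169]);
translate([499, 1387, 507]) cube([1123, 308, 169]);
translate([499, 1695, 676]) cube([1123, 308, 169]);
translate([499, 2003, 845]) cube([1123, 308, 169]);
translate([499, 2311, 1014]) cube([1123, 308, 169]);


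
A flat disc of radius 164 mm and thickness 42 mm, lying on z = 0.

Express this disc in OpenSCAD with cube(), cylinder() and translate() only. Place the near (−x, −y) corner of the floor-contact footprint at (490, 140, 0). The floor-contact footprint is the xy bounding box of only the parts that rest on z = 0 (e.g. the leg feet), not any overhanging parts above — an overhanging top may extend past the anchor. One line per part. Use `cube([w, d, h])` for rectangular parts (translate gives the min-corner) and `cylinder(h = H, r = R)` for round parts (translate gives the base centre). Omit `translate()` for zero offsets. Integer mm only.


translate([654, 304, 0]) cylinder(h = 42, r = 164);


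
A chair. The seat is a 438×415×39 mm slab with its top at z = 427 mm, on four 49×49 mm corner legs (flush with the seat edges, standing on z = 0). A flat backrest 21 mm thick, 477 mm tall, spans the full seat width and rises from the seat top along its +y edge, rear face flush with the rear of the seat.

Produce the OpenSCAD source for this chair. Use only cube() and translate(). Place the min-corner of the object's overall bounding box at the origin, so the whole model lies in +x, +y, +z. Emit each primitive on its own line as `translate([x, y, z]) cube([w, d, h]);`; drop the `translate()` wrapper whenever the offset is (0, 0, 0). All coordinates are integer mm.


translate([0, 0, 388]) cube([438, 415, 39]);
cube([49, 49, 388]);
translate([389, 0, 0]) cube([49, 49, 388]);
translate([0, 366, 0]) cube([49, 49, 388]);
translate([389, 366, 0]) cube([49, 49, 388]);
translate([0, 394, 427]) cube([438, 21, 477]);


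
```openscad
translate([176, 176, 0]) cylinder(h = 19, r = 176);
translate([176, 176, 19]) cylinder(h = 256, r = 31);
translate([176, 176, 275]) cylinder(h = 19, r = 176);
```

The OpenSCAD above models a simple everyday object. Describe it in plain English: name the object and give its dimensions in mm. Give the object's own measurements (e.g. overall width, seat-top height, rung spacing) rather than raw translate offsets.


A spool: two coaxial disc flanges of radius 176 mm and thickness 19 mm, joined by a core cylinder of radius 31 mm and height 256 mm. The lower flange rests on z = 0 and the three cylinders share a vertical axis.


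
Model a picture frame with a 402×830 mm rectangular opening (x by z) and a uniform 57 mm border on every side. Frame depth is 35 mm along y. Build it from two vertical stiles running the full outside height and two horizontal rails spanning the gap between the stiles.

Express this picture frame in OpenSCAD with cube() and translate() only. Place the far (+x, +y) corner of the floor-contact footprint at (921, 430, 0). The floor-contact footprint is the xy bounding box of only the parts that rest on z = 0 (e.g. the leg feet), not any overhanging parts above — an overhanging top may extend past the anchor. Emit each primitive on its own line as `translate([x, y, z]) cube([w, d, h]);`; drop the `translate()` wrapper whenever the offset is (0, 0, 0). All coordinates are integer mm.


translate([405, 395, 0]) cube([57, 35, 944]);
translate([864, 395, 0]) cube([57, 35, 944]);
translate([462, 395, 0]) cube([402, 35, 57]);
translate([462, 395, 887]) cube([402, 35, 57]);


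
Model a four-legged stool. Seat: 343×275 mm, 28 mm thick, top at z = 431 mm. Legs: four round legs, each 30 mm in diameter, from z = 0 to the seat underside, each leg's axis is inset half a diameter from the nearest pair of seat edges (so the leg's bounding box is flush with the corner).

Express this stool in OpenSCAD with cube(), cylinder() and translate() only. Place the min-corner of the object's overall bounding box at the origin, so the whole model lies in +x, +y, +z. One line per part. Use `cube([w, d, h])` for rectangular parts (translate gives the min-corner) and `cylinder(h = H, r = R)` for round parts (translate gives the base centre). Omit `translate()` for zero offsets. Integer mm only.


translate([0, 0, 403]) cube([343, 275, 28]);
translate([15, 15, 0]) cylinder(h = 403, r = 15);
translate([328, 15, 0]) cylinder(h = 403, r = 15);
translate([15, 260, 0]) cylinder(h = 403, r = 15);
translate([328, 260, 0]) cylinder(h = 403, r = 15);


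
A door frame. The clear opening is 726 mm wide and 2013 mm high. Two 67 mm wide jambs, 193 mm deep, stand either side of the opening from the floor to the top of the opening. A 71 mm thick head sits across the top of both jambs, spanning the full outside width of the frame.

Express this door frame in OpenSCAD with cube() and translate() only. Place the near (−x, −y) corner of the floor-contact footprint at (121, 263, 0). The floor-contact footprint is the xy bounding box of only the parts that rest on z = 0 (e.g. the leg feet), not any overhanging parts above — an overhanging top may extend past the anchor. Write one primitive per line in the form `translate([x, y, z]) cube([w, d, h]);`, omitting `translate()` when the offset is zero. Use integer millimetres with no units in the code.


translate([121, 263, 0]) cube([67, 193, 2013]);
translate([914, 263, 0]) cube([67, 193, 2013]);
translate([121, 263, 2013]) cube([860, 193, 71]);


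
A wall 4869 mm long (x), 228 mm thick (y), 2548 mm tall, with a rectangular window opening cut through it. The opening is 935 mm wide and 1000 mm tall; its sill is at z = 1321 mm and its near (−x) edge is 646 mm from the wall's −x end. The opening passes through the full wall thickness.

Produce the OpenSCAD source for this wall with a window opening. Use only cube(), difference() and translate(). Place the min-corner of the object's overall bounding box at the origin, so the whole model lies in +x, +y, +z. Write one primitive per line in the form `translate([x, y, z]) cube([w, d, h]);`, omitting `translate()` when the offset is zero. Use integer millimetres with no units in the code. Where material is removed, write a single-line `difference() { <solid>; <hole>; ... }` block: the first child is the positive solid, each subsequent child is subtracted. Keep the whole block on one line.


difference() { cube([4869, 228, 2548]); translate([646, 0, 1321]) cube([935, 228, 1000]); }


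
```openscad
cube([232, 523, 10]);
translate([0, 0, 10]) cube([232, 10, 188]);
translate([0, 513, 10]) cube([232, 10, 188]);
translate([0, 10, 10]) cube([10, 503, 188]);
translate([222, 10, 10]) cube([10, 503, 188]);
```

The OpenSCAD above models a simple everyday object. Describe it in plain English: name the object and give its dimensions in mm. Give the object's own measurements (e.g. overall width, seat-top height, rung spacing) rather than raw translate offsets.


An open-topped rectangular box: outside dimensions 232×523×198 mm, with a uniform wall and base thickness of 10 mm. The base is a full 232×523 slab on the floor; four walls sit on top of the base. The front and back walls (the −y and +y sides) span the full width; the two side walls fit between them.


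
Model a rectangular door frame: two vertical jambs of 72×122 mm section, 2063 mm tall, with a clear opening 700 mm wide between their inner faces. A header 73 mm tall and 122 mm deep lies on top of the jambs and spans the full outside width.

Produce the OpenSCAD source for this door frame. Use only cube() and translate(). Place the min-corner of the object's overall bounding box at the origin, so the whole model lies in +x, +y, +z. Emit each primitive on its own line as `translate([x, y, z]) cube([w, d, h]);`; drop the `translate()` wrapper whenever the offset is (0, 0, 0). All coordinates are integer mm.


cube([72, 122, 2063]);
translate([772, 0, 0]) cube([72, 122, 2063]);
translate([0, 0, 2063]) cube([844, 122, 73]);


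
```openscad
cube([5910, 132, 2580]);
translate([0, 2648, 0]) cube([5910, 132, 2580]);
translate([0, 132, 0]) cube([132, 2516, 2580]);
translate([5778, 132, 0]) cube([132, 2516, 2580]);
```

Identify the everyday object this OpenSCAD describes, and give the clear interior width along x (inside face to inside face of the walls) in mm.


A house (or room) frame. The interior width is 5646 mm.

Four 2580 mm walls enclosing a rectangle with no floor or roof — a room or house frame. Outside width is 5910 mm and wall thickness is 132 mm, so the interior width is 5910 − 2 × 132 = 5646 mm.


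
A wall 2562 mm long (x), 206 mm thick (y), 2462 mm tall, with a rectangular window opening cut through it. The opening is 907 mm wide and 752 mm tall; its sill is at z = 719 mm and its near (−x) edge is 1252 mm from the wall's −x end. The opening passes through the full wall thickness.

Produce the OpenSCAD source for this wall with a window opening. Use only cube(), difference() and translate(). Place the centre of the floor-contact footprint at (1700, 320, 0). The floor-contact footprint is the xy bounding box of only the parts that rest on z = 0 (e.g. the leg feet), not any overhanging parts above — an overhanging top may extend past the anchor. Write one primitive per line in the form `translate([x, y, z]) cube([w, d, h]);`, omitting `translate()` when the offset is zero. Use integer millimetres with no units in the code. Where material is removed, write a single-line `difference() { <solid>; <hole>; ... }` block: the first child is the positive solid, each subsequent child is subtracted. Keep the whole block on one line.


difference() { translate([419, 217, 0]) cube([2562, 206, 2462]); translate([1671, 217, 719]) cube([907, 206, 752]); }


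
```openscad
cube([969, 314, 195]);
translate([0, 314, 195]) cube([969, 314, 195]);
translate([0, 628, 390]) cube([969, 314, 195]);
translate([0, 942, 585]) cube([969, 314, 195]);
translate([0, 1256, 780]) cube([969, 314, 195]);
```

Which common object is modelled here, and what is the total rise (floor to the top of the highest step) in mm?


A staircase. The total rise is 975 mm.

5 identical blocks, each offset up and back from the previous — a staircase. Each step is 195 mm tall and there are 5 of them, so the total rise is 5 × 195 = 975 mm.


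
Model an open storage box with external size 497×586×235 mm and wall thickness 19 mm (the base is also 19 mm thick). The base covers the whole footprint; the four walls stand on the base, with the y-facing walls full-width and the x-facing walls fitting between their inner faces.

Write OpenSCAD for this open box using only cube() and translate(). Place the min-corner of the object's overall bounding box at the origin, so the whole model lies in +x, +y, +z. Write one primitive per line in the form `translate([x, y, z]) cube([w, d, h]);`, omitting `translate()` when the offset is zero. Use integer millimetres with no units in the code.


cube([497, 586, 19]);
translate([0, 0, 19]) cube([497, 19, 216]);
translate([0, 567, 19]) cube([497, 19, 216]);
translate([0, 19, 19]) cube([19, 548, 216]);
translate([478, 19, 19]) cube([19, 548, 216]);


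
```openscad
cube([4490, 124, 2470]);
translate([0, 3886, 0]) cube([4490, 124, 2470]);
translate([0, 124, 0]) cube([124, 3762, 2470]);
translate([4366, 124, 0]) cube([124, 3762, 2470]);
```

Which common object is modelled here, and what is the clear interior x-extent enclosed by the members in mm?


A house (or room) frame. The interior width is 4242 mm.

Four 2470 mm walls enclosing a rectangle with no floor or roof — a room or house frame. Outside width is 4490 mm and wall thickness is 124 mm, so the interior width is 4490 − 2 × 124 = 4242 mm.


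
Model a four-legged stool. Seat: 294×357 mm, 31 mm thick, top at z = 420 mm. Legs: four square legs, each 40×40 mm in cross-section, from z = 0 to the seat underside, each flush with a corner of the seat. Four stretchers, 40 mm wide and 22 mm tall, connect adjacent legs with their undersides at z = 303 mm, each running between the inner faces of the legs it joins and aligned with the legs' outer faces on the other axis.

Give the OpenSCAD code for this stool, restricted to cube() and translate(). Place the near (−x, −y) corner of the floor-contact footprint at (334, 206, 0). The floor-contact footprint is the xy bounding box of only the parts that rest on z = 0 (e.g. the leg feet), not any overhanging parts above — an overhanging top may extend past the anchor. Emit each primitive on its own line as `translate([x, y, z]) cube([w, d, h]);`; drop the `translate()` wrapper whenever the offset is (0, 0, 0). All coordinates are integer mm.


translate([334, 206, 389]) cube([294, 357, 31]);
translate([334, 206, 0]) cube([40, 40, 389]);
translate([588, 206, 0]) cube([40, 40, 389]);
translate([334, 523, 0]) cube([40, 40, 389]);
translate([588, 523, 0]) cube([40, 40, 389]);
translate([374, 206, 303]) cube([214, 40, 22]);
translate([374, 523, 303]) cube([214, 40, 22]);
translate([334, 246, 303]) cube([40, 277, 22]);
translate([588, 246, 303]) cube([40, 277, 22]);


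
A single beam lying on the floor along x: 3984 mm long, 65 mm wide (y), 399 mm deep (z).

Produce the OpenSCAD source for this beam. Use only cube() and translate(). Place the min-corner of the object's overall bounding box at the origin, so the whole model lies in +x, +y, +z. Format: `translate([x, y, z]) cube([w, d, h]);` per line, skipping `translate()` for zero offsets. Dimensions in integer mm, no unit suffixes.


cube([3984, 65, 399]);


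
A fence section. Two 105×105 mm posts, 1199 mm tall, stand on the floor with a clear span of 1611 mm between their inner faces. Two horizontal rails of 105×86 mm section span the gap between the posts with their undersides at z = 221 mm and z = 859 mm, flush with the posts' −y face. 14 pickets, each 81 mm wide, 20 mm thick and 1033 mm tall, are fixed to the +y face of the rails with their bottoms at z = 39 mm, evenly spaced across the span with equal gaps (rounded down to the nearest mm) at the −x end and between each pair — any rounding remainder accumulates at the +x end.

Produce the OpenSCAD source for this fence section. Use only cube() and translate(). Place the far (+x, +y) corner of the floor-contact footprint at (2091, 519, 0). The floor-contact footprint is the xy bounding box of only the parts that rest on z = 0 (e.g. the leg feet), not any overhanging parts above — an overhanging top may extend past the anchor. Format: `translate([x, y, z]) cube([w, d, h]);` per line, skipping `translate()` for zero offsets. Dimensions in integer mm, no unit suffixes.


translate([270, 414, 0]) cube([105, 105, 1199]);
translate([1986, 414, 0]) cube([105, 105, 1199]);
translate([375, 414, 221]) cube([1611, 105, 86]);
translate([375, 414, 859]) cube([1611, 105, 86]);
translate([406, 519, 39]) cube([81, 20, 1033]);
translate([518, 519, 39]) cube([81, 20, 1033]);
translate([630, 519, 39]) cube([81, 20, 1033]);
translate([742, 519, 39]) cube([81, 20, 1033]);
translate([854, 519, 39]) cube([81, 20, 1033]);
translate([966, 519, 39]) cube([81, 20, 1033]);
translate([1078, 519, 39]) cube([81, 20, 1033]);
translate([1190, 519, 39]) cube([81, 20, 1033]);
translate([1302, 519, 39]) cube([81, 20, 1033]);
translate([1414, 519, 39]) cube([81, 20, 1033]);
translate([1526, 519, 39]) cube([81, 20, 1033]);
translate([1638, 519, 39]) cube([81, 20, 1033]);
translate([1750, 519, 39]) cube([81, 20, 1033]);
translate([1862, 519, 39]) cube([81, 20, 1033]);


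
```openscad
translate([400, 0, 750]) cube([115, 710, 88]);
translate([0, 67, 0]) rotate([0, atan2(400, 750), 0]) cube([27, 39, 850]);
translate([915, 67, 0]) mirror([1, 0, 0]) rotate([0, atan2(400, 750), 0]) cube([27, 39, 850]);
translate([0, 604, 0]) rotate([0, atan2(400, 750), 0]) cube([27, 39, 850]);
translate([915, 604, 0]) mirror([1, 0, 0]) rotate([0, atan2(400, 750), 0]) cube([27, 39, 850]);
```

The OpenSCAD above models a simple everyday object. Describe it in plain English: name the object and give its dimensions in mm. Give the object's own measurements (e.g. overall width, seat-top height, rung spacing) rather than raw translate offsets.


A sawhorse. A 115×710×88 mm beam (x, y, z) sits on two A-frame leg pairs. Each pair is two raked legs of 27×39 mm section (39 mm along y) splaying symmetrically in x. Each leg rises 750 mm vertically over 400 mm of horizontal reach and is 850 mm long along its own axis. Every leg's outer bottom edge rests on the floor and its outer top edge meets a bottom edge of the beam — the left legs (tilting toward +x) meet the beam's −x bottom edge, the right legs (their mirror images, tilting toward −x) meet its +x bottom edge — so the leg tops tuck under the beam, the beam's underside is 750 mm above the floor, and the feet are 915 mm apart outside-to-outside with the beam centred between them. The two leg pairs are set in 67 mm from either end of the beam.


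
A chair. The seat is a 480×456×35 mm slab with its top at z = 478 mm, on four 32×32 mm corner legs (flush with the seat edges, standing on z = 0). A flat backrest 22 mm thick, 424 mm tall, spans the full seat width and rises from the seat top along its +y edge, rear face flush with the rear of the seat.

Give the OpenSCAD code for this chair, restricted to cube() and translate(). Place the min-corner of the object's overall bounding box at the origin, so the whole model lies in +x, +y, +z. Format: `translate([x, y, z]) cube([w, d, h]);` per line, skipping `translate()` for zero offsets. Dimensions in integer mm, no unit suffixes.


// leg_h = 478 - 35 = 443
translate([0, 0, 443]) cube([480, 456, 35]);
cube([32, 32, 443]);
translate([448, 0, 0]) cube([32, 32, 443]);
translate([0, 424, 0]) cube([32, 32, 443]);
translate([448, 424, 0]) cube([32, 32, 443]);
translate([0, 434, 478]) cube([480, 22, 424]);


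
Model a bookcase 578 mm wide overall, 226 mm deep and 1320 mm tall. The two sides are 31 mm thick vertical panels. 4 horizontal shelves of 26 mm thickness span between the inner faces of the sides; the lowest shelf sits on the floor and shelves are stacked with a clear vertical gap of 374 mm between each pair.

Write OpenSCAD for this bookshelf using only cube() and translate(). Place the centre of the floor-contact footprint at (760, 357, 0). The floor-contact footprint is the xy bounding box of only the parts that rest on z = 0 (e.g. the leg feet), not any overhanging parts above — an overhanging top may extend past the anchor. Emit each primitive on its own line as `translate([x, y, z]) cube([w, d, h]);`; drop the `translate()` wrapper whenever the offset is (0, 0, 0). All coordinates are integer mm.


translate([471, 244, 0]) cube([31, 226, 1320]);
translate([1018, 244, 0]) cube([31, 226, 1320]);
translate([502, 244, 0]) cube([516, 226, 26]);
translate([502, 244, 400]) cube([516, 226, 26]);
translate([502, 244, 800]) cube([516, 226, 26]);
translate([502, 244, 1200]) cube([516, 226, 26]);


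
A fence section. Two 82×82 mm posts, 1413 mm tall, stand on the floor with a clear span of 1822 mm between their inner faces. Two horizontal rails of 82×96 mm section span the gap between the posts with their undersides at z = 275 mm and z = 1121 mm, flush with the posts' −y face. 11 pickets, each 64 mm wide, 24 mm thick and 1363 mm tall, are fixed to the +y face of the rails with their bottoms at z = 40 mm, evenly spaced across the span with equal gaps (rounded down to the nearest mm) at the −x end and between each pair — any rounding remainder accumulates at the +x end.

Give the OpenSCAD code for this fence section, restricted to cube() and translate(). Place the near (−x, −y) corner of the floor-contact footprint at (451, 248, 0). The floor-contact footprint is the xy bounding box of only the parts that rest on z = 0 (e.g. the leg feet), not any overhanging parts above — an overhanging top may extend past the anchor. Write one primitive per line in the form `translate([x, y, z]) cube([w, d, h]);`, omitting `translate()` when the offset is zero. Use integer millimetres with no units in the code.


translate([451, 248, 0]) cube([82, 82, 1413]);
translate([2355, 248, 0]) cube([82, 82, 1413]);
translate([533, 248, 275]) cube([1822, 82, 96]);
translate([533, 248, 1121]) cube([1822, 82, 96]);
translate([626, 330, 40]) cube([64, 24, 1363]);
translate([783, 330, 40]) cube([64, 24, 1363]);
translate([940, 330, 40]) cube([64, 24, 1363]);
translate([1097, 330, 40]) cube([64, 24, 1363]);
translate([1254, 330, 40]) cube([64, 24, 1363]);
translate([1411, 330, 40]) cube([64, 24, 1363]);
translate([1568, 330, 40]) cube([64, 24, 1363]);
translate([1725, 330, 40]) cube([64, 24, 1363]);
translate([1882, 330, 40]) cube([64, 24, 1363]);
translate([2039, 330, 40]) cube([64, 24, 1363]);
translate([2196, 330, 40]) cube([64, 24, 1363]);
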